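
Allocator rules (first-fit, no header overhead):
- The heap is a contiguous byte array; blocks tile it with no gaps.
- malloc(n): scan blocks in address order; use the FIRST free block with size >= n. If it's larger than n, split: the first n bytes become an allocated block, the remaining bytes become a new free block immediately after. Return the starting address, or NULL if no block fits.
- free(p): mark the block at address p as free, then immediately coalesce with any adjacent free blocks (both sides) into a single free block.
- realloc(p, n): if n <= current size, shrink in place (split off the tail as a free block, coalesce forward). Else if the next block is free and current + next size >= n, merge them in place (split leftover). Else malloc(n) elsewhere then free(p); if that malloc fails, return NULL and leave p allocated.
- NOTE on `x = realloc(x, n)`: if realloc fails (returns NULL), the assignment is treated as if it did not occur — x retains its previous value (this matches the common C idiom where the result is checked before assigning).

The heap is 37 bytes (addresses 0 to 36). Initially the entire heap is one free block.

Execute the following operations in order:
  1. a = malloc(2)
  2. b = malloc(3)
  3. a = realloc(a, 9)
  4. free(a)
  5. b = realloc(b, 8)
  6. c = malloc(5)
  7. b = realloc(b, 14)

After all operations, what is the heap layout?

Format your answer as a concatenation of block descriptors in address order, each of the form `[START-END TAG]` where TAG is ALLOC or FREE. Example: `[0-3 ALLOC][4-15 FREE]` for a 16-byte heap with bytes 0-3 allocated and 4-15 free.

Op 1: a = malloc(2) -> a = 0; heap: [0-1 ALLOC][2-36 FREE]
Op 2: b = malloc(3) -> b = 2; heap: [0-1 ALLOC][2-4 ALLOC][5-36 FREE]
Op 3: a = realloc(a, 9) -> a = 5; heap: [0-1 FREE][2-4 ALLOC][5-13 ALLOC][14-36 FREE]
Op 4: free(a) -> (freed a); heap: [0-1 FREE][2-4 ALLOC][5-36 FREE]
Op 5: b = realloc(b, 8) -> b = 2; heap: [0-1 FREE][2-9 ALLOC][10-36 FREE]
Op 6: c = malloc(5) -> c = 10; heap: [0-1 FREE][2-9 ALLOC][10-14 ALLOC][15-36 FREE]
Op 7: b = realloc(b, 14) -> b = 15; heap: [0-9 FREE][10-14 ALLOC][15-28 ALLOC][29-36 FREE]

Answer: [0-9 FREE][10-14 ALLOC][15-28 ALLOC][29-36 FREE]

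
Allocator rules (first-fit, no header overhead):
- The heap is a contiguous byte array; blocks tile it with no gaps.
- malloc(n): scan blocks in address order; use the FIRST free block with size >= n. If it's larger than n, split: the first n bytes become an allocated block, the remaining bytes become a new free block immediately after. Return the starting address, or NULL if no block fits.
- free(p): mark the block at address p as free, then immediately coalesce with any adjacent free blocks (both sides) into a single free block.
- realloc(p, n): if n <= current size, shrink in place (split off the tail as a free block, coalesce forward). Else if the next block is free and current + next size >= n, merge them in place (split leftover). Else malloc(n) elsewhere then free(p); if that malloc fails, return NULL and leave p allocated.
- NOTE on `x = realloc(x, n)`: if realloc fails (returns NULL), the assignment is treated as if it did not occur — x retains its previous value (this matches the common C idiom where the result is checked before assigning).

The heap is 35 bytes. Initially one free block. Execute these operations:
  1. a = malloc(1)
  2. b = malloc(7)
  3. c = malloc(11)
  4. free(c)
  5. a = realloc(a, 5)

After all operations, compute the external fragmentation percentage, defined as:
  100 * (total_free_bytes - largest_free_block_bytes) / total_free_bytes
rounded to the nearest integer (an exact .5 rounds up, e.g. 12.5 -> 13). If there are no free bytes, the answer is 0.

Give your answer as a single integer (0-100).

Answer: 4

Derivation:
Op 1: a = malloc(1) -> a = 0; heap: [0-0 ALLOC][1-34 FREE]
Op 2: b = malloc(7) -> b = 1; heap: [0-0 ALLOC][1-7 ALLOC][8-34 FREE]
Op 3: c = malloc(11) -> c = 8; heap: [0-0 ALLOC][1-7 ALLOC][8-18 ALLOC][19-34 FREE]
Op 4: free(c) -> (freed c); heap: [0-0 ALLOC][1-7 ALLOC][8-34 FREE]
Op 5: a = realloc(a, 5) -> a = 8; heap: [0-0 FREE][1-7 ALLOC][8-12 ALLOC][13-34 FREE]
Free blocks: [1 22] total_free=23 largest=22 -> 100*(23-22)/23 = 100/23 ≈ 4.348 -> rounds to 4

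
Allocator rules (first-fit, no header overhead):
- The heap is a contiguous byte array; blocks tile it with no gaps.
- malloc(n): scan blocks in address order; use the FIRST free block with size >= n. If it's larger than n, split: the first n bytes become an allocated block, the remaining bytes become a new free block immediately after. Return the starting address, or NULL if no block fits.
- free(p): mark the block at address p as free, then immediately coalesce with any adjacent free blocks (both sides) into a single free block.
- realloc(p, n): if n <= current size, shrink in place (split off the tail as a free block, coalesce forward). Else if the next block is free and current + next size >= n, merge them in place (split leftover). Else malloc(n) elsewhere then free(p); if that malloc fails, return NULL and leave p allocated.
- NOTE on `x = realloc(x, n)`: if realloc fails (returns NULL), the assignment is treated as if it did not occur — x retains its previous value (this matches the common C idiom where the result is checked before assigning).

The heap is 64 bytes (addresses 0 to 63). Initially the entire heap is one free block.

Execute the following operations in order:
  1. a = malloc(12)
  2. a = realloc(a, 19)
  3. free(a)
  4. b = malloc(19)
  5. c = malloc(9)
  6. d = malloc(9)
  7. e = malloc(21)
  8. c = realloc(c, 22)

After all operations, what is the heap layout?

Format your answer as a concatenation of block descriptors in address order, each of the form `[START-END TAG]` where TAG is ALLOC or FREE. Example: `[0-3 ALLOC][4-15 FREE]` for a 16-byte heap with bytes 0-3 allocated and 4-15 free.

Op 1: a = malloc(12) -> a = 0; heap: [0-11 ALLOC][12-63 FREE]
Op 2: a = realloc(a, 19) -> a = 0; heap: [0-18 ALLOC][19-63 FREE]
Op 3: free(a) -> (freed a); heap: [0-63 FREE]
Op 4: b = malloc(19) -> b = 0; heap: [0-18 ALLOC][19-63 FREE]
Op 5: c = malloc(9) -> c = 19; heap: [0-18 ALLOC][19-27 ALLOC][28-63 FREE]
Op 6: d = malloc(9) -> d = 28; heap: [0-18 ALLOC][19-27 ALLOC][28-36 ALLOC][37-63 FREE]
Op 7: e = malloc(21) -> e = 37; heap: [0-18 ALLOC][19-27 ALLOC][28-36 ALLOC][37-57 ALLOC][58-63 FREE]
Op 8: c = realloc(c, 22) -> NULL (c unchanged); heap: [0-18 ALLOC][19-27 ALLOC][28-36 ALLOC][37-57 ALLOC][58-63 FREE]

Answer: [0-18 ALLOC][19-27 ALLOC][28-36 ALLOC][37-57 ALLOC][58-63 FREE]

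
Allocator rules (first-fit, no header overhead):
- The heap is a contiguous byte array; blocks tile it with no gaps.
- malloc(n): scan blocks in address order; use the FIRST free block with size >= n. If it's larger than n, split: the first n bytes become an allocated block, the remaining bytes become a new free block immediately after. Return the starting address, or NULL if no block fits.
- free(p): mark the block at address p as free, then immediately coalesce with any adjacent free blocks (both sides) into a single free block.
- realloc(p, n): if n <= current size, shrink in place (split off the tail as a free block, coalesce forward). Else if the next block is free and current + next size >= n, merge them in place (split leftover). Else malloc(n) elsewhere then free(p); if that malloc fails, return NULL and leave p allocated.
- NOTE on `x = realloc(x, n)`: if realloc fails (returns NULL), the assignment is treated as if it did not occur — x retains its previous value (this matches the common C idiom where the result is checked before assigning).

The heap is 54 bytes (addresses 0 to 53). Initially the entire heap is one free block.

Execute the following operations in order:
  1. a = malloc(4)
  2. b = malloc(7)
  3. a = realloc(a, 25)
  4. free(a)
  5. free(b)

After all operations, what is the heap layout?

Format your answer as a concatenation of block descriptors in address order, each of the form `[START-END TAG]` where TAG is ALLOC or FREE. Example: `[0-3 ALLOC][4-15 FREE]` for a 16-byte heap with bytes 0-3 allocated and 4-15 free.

Op 1: a = malloc(4) -> a = 0; heap: [0-3 ALLOC][4-53 FREE]
Op 2: b = malloc(7) -> b = 4; heap: [0-3 ALLOC][4-10 ALLOC][11-53 FREE]
Op 3: a = realloc(a, 25) -> a = 11; heap: [0-3 FREE][4-10 ALLOC][11-35 ALLOC][36-53 FREE]
Op 4: free(a) -> (freed a); heap: [0-3 FREE][4-10 ALLOC][11-53 FREE]
Op 5: free(b) -> (freed b); heap: [0-53 FREE]

Answer: [0-53 FREE]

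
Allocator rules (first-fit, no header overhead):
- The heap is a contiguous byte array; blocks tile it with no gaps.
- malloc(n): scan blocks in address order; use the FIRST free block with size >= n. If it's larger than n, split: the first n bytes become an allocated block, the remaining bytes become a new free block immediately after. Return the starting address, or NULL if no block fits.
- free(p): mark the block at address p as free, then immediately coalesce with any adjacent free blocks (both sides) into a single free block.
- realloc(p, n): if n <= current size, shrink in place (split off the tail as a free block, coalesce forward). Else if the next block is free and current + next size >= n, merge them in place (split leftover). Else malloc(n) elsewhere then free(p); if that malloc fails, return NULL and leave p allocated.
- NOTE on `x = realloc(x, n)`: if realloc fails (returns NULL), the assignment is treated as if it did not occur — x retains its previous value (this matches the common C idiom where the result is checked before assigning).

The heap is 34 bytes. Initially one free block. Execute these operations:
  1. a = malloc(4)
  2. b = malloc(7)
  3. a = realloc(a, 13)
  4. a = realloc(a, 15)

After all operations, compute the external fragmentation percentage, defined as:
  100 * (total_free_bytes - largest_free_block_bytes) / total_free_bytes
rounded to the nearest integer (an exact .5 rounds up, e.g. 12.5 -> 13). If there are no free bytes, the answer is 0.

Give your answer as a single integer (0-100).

Answer: 33

Derivation:
Op 1: a = malloc(4) -> a = 0; heap: [0-3 ALLOC][4-33 FREE]
Op 2: b = malloc(7) -> b = 4; heap: [0-3 ALLOC][4-10 ALLOC][11-33 FREE]
Op 3: a = realloc(a, 13) -> a = 11; heap: [0-3 FREE][4-10 ALLOC][11-23 ALLOC][24-33 FREE]
Op 4: a = realloc(a, 15) -> a = 11; heap: [0-3 FREE][4-10 ALLOC][11-25 ALLOC][26-33 FREE]
Free blocks: [4 8] total_free=12 largest=8 -> 100*(12-8)/12 = 400/12 ≈ 33.333 -> rounds to 33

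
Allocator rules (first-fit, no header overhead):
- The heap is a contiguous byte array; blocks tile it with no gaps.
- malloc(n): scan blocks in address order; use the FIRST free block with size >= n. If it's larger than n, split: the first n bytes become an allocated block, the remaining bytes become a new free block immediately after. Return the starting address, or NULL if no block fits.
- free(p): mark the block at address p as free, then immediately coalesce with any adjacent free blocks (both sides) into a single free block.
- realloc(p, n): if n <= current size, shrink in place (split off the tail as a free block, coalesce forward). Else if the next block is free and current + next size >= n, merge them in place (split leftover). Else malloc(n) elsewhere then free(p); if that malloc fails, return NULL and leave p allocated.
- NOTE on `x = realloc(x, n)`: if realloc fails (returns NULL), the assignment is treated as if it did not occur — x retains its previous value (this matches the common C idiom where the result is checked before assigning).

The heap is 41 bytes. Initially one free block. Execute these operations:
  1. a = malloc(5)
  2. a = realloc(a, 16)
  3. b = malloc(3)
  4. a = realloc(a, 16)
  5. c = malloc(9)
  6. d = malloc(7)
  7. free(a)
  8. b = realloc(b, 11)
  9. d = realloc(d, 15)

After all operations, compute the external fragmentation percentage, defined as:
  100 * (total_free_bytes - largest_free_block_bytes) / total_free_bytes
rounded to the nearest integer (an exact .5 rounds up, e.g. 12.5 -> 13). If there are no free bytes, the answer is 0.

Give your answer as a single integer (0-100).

Op 1: a = malloc(5) -> a = 0; heap: [0-4 ALLOC][5-40 FREE]
Op 2: a = realloc(a, 16) -> a = 0; heap: [0-15 ALLOC][16-40 FREE]
Op 3: b = malloc(3) -> b = 16; heap: [0-15 ALLOC][16-18 ALLOC][19-40 FREE]
Op 4: a = realloc(a, 16) -> a = 0; heap: [0-15 ALLOC][16-18 ALLOC][19-40 FREE]
Op 5: c = malloc(9) -> c = 19; heap: [0-15 ALLOC][16-18 ALLOC][19-27 ALLOC][28-40 FREE]
Op 6: d = malloc(7) -> d = 28; heap: [0-15 ALLOC][16-18 ALLOC][19-27 ALLOC][28-34 ALLOC][35-40 FREE]
Op 7: free(a) -> (freed a); heap: [0-15 FREE][16-18 ALLOC][19-27 ALLOC][28-34 ALLOC][35-40 FREE]
Op 8: b = realloc(b, 11) -> b = 0; heap: [0-10 ALLOC][11-18 FREE][19-27 ALLOC][28-34 ALLOC][35-40 FREE]
Op 9: d = realloc(d, 15) -> NULL (d unchanged); heap: [0-10 ALLOC][11-18 FREE][19-27 ALLOC][28-34 ALLOC][35-40 FREE]
Free blocks: [8 6] total_free=14 largest=8 -> 100*(14-8)/14 = 600/14 ≈ 42.857 -> rounds to 43

Answer: 43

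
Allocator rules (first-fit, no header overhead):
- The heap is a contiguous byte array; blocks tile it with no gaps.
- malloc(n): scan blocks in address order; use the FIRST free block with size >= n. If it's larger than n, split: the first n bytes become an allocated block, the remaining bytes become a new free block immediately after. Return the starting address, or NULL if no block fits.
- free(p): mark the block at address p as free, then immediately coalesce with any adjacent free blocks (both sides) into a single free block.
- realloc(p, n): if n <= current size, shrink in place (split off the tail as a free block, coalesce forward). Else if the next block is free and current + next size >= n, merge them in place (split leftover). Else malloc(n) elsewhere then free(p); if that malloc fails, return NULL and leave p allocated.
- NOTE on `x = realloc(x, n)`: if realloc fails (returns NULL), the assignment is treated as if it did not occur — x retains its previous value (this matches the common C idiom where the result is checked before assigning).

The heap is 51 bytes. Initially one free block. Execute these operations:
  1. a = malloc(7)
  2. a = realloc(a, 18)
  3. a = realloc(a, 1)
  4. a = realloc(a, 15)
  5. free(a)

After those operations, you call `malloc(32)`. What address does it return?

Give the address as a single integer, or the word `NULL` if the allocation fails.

Answer: 0

Derivation:
Op 1: a = malloc(7) -> a = 0; heap: [0-6 ALLOC][7-50 FREE]
Op 2: a = realloc(a, 18) -> a = 0; heap: [0-17 ALLOC][18-50 FREE]
Op 3: a = realloc(a, 1) -> a = 0; heap: [0-0 ALLOC][1-50 FREE]
Op 4: a = realloc(a, 15) -> a = 0; heap: [0-14 ALLOC][15-50 FREE]
Op 5: free(a) -> (freed a); heap: [0-50 FREE]
malloc(32): first-fit scan over [0-50 FREE] -> 0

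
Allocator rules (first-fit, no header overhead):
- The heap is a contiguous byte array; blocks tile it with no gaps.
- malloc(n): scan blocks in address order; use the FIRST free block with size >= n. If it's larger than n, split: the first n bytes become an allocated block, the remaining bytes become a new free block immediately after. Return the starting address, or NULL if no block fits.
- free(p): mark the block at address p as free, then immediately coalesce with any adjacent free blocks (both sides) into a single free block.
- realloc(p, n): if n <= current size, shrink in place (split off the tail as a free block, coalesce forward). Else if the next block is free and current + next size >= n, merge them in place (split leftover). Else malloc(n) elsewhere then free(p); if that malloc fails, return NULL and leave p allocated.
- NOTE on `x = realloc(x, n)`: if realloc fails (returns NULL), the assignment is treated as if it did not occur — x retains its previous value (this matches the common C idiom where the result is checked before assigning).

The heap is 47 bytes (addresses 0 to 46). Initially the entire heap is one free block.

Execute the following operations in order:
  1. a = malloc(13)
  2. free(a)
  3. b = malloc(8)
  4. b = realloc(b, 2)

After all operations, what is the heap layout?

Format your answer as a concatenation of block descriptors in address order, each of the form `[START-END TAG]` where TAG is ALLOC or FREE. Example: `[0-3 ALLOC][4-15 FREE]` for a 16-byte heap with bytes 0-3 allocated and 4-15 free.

Op 1: a = malloc(13) -> a = 0; heap: [0-12 ALLOC][13-46 FREE]
Op 2: free(a) -> (freed a); heap: [0-46 FREE]
Op 3: b = malloc(8) -> b = 0; heap: [0-7 ALLOC][8-46 FREE]
Op 4: b = realloc(b, 2) -> b = 0; heap: [0-1 ALLOC][2-46 FREE]

Answer: [0-1 ALLOC][2-46 FREE]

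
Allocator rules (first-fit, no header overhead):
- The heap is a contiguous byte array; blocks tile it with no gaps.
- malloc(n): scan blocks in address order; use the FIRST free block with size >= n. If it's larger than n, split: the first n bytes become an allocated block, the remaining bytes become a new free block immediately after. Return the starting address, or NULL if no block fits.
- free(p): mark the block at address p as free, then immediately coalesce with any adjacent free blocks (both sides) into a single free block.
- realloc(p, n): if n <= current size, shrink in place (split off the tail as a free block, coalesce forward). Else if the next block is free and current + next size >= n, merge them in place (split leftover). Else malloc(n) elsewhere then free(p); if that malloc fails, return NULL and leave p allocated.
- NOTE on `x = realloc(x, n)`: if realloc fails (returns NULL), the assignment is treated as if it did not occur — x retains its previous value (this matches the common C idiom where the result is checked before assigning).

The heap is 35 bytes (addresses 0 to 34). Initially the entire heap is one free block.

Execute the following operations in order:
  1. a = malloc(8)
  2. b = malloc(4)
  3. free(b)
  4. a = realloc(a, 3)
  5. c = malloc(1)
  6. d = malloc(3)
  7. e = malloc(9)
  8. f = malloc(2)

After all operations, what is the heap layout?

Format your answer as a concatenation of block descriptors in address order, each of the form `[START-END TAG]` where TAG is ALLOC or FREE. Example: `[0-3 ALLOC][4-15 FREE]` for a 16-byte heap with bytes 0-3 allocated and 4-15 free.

Answer: [0-2 ALLOC][3-3 ALLOC][4-6 ALLOC][7-15 ALLOC][16-17 ALLOC][18-34 FREE]

Derivation:
Op 1: a = malloc(8) -> a = 0; heap: [0-7 ALLOC][8-34 FREE]
Op 2: b = malloc(4) -> b = 8; heap: [0-7 ALLOC][8-11 ALLOC][12-34 FREE]
Op 3: free(b) -> (freed b); heap: [0-7 ALLOC][8-34 FREE]
Op 4: a = realloc(a, 3) -> a = 0; heap: [0-2 ALLOC][3-34 FREE]
Op 5: c = malloc(1) -> c = 3; heap: [0-2 ALLOC][3-3 ALLOC][4-34 FREE]
Op 6: d = malloc(3) -> d = 4; heap: [0-2 ALLOC][3-3 ALLOC][4-6 ALLOC][7-34 FREE]
Op 7: e = malloc(9) -> e = 7; heap: [0-2 ALLOC][3-3 ALLOC][4-6 ALLOC][7-15 ALLOC][16-34 FREE]
Op 8: f = malloc(2) -> f = 16; heap: [0-2 ALLOC][3-3 ALLOC][4-6 ALLOC][7-15 ALLOC][16-17 ALLOC][18-34 FREE]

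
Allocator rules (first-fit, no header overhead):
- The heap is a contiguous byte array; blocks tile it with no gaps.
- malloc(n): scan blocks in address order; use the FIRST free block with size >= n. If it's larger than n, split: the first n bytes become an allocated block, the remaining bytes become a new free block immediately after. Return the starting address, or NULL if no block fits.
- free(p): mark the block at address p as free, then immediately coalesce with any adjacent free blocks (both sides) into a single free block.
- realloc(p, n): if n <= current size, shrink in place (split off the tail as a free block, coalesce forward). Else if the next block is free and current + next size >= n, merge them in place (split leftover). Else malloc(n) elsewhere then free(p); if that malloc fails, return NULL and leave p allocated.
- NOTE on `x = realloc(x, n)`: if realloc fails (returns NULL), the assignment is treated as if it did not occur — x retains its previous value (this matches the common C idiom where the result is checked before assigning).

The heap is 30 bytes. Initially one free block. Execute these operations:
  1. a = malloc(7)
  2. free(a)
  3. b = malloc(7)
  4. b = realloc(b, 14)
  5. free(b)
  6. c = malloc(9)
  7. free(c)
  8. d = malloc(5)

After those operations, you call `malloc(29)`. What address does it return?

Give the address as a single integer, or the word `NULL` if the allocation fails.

Answer: NULL

Derivation:
Op 1: a = malloc(7) -> a = 0; heap: [0-6 ALLOC][7-29 FREE]
Op 2: free(a) -> (freed a); heap: [0-29 FREE]
Op 3: b = malloc(7) -> b = 0; heap: [0-6 ALLOC][7-29 FREE]
Op 4: b = realloc(b, 14) -> b = 0; heap: [0-13 ALLOC][14-29 FREE]
Op 5: free(b) -> (freed b); heap: [0-29 FREE]
Op 6: c = malloc(9) -> c = 0; heap: [0-8 ALLOC][9-29 FREE]
Op 7: free(c) -> (freed c); heap: [0-29 FREE]
Op 8: d = malloc(5) -> d = 0; heap: [0-4 ALLOC][5-29 FREE]
malloc(29): first-fit scan over [0-4 ALLOC][5-29 FREE] -> NULL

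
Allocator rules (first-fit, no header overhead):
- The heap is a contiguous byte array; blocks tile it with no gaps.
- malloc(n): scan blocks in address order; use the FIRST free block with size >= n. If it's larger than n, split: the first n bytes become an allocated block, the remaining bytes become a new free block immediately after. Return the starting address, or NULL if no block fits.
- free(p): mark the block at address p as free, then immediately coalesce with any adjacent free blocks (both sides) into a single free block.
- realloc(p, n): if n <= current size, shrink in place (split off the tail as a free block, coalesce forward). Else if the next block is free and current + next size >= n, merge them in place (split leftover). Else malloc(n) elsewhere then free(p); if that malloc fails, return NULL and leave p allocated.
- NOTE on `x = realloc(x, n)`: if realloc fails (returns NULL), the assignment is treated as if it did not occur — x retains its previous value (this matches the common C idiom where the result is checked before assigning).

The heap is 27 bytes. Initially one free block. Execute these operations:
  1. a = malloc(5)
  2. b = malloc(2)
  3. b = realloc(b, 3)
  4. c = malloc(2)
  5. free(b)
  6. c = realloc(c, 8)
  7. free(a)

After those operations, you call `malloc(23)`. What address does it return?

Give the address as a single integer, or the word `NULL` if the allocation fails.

Answer: NULL

Derivation:
Op 1: a = malloc(5) -> a = 0; heap: [0-4 ALLOC][5-26 FREE]
Op 2: b = malloc(2) -> b = 5; heap: [0-4 ALLOC][5-6 ALLOC][7-26 FREE]
Op 3: b = realloc(b, 3) -> b = 5; heap: [0-4 ALLOC][5-7 ALLOC][8-26 FREE]
Op 4: c = malloc(2) -> c = 8; heap: [0-4 ALLOC][5-7 ALLOC][8-9 ALLOC][10-26 FREE]
Op 5: free(b) -> (freed b); heap: [0-4 ALLOC][5-7 FREE][8-9 ALLOC][10-26 FREE]
Op 6: c = realloc(c, 8) -> c = 8; heap: [0-4 ALLOC][5-7 FREE][8-15 ALLOC][16-26 FREE]
Op 7: free(a) -> (freed a); heap: [0-7 FREE][8-15 ALLOC][16-26 FREE]
malloc(23): first-fit scan over [0-7 FREE][8-15 ALLOC][16-26 FREE] -> NULL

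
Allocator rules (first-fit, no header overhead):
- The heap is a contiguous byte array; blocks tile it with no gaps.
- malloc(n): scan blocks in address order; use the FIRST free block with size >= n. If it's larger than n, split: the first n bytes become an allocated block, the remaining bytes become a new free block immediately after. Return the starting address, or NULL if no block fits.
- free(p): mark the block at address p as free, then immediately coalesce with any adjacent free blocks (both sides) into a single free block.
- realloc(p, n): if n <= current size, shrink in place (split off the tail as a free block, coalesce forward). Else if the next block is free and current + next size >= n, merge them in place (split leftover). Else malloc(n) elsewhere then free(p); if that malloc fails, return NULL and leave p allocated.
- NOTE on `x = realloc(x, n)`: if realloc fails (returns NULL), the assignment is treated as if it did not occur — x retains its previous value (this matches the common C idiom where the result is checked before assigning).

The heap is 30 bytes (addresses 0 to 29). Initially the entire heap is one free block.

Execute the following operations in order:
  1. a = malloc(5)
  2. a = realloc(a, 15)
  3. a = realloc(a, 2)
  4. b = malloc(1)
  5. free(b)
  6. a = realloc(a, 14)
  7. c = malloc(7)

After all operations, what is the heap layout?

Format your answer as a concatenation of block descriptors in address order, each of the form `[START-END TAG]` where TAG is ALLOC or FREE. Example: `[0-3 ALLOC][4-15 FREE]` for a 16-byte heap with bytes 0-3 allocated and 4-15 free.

Op 1: a = malloc(5) -> a = 0; heap: [0-4 ALLOC][5-29 FREE]
Op 2: a = realloc(a, 15) -> a = 0; heap: [0-14 ALLOC][15-29 FREE]
Op 3: a = realloc(a, 2) -> a = 0; heap: [0-1 ALLOC][2-29 FREE]
Op 4: b = malloc(1) -> b = 2; heap: [0-1 ALLOC][2-2 ALLOC][3-29 FREE]
Op 5: free(b) -> (freed b); heap: [0-1 ALLOC][2-29 FREE]
Op 6: a = realloc(a, 14) -> a = 0; heap: [0-13 ALLOC][14-29 FREE]
Op 7: c = malloc(7) -> c = 14; heap: [0-13 ALLOC][14-20 ALLOC][21-29 FREE]

Answer: [0-13 ALLOC][14-20 ALLOC][21-29 FREE]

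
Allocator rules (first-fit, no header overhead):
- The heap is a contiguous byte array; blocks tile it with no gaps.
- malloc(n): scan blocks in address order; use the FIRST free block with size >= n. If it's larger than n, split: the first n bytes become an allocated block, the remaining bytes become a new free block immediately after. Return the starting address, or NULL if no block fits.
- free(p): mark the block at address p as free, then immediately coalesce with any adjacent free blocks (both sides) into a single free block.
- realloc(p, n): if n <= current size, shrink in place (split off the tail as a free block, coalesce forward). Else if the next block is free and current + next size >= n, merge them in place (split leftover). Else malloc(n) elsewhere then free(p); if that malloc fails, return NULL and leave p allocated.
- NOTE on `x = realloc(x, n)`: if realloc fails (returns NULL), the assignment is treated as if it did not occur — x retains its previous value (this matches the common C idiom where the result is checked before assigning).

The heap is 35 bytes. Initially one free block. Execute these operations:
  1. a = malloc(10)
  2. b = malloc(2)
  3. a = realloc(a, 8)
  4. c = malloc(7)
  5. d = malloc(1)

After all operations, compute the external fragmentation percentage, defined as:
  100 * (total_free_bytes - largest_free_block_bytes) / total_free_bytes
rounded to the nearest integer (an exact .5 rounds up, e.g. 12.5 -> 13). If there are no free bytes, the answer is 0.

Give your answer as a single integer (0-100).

Op 1: a = malloc(10) -> a = 0; heap: [0-9 ALLOC][10-34 FREE]
Op 2: b = malloc(2) -> b = 10; heap: [0-9 ALLOC][10-11 ALLOC][12-34 FREE]
Op 3: a = realloc(a, 8) -> a = 0; heap: [0-7 ALLOC][8-9 FREE][10-11 ALLOC][12-34 FREE]
Op 4: c = malloc(7) -> c = 12; heap: [0-7 ALLOC][8-9 FREE][10-11 ALLOC][12-18 ALLOC][19-34 FREE]
Op 5: d = malloc(1) -> d = 8; heap: [0-7 ALLOC][8-8 ALLOC][9-9 FREE][10-11 ALLOC][12-18 ALLOC][19-34 FREE]
Free blocks: [1 16] total_free=17 largest=16 -> 100*(17-16)/17 = 100/17 ≈ 5.882 -> rounds to 6

Answer: 6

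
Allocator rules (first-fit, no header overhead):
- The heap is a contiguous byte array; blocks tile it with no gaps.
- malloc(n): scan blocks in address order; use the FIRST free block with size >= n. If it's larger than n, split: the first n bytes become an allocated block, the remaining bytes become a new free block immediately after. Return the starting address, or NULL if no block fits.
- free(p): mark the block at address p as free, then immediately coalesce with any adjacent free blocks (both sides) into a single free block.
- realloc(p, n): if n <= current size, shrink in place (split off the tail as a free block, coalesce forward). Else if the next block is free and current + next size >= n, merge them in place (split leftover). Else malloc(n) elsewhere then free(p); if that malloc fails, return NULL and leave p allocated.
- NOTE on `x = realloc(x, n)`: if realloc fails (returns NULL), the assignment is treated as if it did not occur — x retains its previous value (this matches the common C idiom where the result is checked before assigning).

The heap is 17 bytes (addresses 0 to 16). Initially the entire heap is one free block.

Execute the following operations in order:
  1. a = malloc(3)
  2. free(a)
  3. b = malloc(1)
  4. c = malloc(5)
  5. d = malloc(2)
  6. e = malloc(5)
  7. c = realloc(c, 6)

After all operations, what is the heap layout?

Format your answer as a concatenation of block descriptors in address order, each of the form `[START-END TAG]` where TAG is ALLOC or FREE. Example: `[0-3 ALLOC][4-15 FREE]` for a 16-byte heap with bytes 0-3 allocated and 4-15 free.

Answer: [0-0 ALLOC][1-5 ALLOC][6-7 ALLOC][8-12 ALLOC][13-16 FREE]

Derivation:
Op 1: a = malloc(3) -> a = 0; heap: [0-2 ALLOC][3-16 FREE]
Op 2: free(a) -> (freed a); heap: [0-16 FREE]
Op 3: b = malloc(1) -> b = 0; heap: [0-0 ALLOC][1-16 FREE]
Op 4: c = malloc(5) -> c = 1; heap: [0-0 ALLOC][1-5 ALLOC][6-16 FREE]
Op 5: d = malloc(2) -> d = 6; heap: [0-0 ALLOC][1-5 ALLOC][6-7 ALLOC][8-16 FREE]
Op 6: e = malloc(5) -> e = 8; heap: [0-0 ALLOC][1-5 ALLOC][6-7 ALLOC][8-12 ALLOC][13-16 FREE]
Op 7: c = realloc(c, 6) -> NULL (c unchanged); heap: [0-0 ALLOC][1-5 ALLOC][6-7 ALLOC][8-12 ALLOC][13-16 FREE]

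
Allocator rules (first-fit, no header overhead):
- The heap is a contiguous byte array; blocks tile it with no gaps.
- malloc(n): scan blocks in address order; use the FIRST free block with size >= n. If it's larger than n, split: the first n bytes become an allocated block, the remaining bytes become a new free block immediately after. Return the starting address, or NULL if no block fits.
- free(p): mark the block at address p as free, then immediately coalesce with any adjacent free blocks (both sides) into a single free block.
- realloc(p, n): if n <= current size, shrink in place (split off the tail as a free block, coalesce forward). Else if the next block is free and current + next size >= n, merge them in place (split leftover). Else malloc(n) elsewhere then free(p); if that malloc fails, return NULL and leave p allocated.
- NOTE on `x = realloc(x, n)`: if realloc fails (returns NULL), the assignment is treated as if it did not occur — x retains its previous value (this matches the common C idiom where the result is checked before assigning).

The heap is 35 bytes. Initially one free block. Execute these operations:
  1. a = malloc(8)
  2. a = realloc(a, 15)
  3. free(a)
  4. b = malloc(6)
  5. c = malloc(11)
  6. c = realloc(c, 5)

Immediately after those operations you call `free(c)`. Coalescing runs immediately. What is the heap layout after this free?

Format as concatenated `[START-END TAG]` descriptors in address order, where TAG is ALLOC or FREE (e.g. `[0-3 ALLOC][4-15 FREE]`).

Op 1: a = malloc(8) -> a = 0; heap: [0-7 ALLOC][8-34 FREE]
Op 2: a = realloc(a, 15) -> a = 0; heap: [0-14 ALLOC][15-34 FREE]
Op 3: free(a) -> (freed a); heap: [0-34 FREE]
Op 4: b = malloc(6) -> b = 0; heap: [0-5 ALLOC][6-34 FREE]
Op 5: c = malloc(11) -> c = 6; heap: [0-5 ALLOC][6-16 ALLOC][17-34 FREE]
Op 6: c = realloc(c, 5) -> c = 6; heap: [0-5 ALLOC][6-10 ALLOC][11-34 FREE]
free(c): c = 6 -> block [6-10 ALLOC]; mark free, coalesce with adjacent free neighbors -> [0-5 ALLOC][6-34 FREE]

Answer: [0-5 ALLOC][6-34 FREE]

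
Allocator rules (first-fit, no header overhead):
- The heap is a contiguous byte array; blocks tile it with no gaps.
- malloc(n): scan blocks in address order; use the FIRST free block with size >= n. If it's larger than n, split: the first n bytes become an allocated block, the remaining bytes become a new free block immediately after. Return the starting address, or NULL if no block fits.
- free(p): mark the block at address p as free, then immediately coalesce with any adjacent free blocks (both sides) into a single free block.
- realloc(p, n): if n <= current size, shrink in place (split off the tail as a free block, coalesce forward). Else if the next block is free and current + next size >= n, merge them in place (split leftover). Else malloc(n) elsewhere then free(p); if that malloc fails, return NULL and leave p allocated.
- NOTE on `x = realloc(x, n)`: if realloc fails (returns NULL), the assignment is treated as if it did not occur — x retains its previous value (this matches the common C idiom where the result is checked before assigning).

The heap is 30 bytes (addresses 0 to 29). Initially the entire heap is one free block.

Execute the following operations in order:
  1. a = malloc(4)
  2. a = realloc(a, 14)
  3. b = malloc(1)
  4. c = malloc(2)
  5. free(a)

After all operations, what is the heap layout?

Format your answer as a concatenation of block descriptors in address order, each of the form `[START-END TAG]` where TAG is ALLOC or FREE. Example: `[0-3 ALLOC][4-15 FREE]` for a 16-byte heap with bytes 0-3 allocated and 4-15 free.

Op 1: a = malloc(4) -> a = 0; heap: [0-3 ALLOC][4-29 FREE]
Op 2: a = realloc(a, 14) -> a = 0; heap: [0-13 ALLOC][14-29 FREE]
Op 3: b = malloc(1) -> b = 14; heap: [0-13 ALLOC][14-14 ALLOC][15-29 FREE]
Op 4: c = malloc(2) -> c = 15; heap: [0-13 ALLOC][14-14 ALLOC][15-16 ALLOC][17-29 FREE]
Op 5: free(a) -> (freed a); heap: [0-13 FREE][14-14 ALLOC][15-16 ALLOC][17-29 FREE]

Answer: [0-13 FREE][14-14 ALLOC][15-16 ALLOC][17-29 FREE]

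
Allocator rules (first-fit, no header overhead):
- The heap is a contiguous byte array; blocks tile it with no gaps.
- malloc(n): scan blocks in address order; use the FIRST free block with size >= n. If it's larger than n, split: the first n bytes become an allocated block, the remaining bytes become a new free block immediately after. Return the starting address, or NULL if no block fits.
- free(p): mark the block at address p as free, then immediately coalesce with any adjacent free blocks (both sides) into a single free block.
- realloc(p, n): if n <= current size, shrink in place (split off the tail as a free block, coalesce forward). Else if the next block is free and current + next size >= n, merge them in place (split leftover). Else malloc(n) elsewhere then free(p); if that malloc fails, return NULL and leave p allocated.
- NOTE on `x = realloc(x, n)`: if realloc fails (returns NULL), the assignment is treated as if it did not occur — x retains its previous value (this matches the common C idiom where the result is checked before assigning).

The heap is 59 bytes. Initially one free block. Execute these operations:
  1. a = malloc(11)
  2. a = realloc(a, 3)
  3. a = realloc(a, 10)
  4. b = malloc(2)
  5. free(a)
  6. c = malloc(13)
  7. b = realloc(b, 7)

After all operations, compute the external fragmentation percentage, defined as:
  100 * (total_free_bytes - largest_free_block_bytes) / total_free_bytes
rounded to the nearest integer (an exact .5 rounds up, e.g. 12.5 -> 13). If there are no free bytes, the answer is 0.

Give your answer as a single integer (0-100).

Op 1: a = malloc(11) -> a = 0; heap: [0-10 ALLOC][11-58 FREE]
Op 2: a = realloc(a, 3) -> a = 0; heap: [0-2 ALLOC][3-58 FREE]
Op 3: a = realloc(a, 10) -> a = 0; heap: [0-9 ALLOC][10-58 FREE]
Op 4: b = malloc(2) -> b = 10; heap: [0-9 ALLOC][10-11 ALLOC][12-58 FREE]
Op 5: free(a) -> (freed a); heap: [0-9 FREE][10-11 ALLOC][12-58 FREE]
Op 6: c = malloc(13) -> c = 12; heap: [0-9 FREE][10-11 ALLOC][12-24 ALLOC][25-58 FREE]
Op 7: b = realloc(b, 7) -> b = 0; heap: [0-6 ALLOC][7-11 FREE][12-24 ALLOC][25-58 FREE]
Free blocks: [5 34] total_free=39 largest=34 -> 100*(39-34)/39 = 500/39 ≈ 12.821 -> rounds to 13

Answer: 13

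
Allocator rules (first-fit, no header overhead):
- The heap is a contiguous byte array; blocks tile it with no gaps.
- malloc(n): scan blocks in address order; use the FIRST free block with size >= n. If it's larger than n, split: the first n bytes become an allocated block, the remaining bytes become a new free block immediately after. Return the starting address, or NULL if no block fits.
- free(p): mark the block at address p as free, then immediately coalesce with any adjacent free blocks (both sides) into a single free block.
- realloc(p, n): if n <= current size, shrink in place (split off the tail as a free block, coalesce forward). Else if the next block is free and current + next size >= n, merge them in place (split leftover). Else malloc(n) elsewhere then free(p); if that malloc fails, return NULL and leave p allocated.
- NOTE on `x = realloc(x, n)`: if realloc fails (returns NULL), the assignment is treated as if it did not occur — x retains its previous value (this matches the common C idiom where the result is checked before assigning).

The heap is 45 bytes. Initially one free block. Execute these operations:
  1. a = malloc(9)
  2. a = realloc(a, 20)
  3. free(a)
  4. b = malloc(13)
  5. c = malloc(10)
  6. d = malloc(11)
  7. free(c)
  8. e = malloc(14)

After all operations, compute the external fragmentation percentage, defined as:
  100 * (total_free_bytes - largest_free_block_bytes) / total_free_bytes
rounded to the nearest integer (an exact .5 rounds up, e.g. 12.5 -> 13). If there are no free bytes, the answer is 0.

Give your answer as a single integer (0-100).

Op 1: a = malloc(9) -> a = 0; heap: [0-8 ALLOC][9-44 FREE]
Op 2: a = realloc(a, 20) -> a = 0; heap: [0-19 ALLOC][20-44 FREE]
Op 3: free(a) -> (freed a); heap: [0-44 FREE]
Op 4: b = malloc(13) -> b = 0; heap: [0-12 ALLOC][13-44 FREE]
Op 5: c = malloc(10) -> c = 13; heap: [0-12 ALLOC][13-22 ALLOC][23-44 FREE]
Op 6: d = malloc(11) -> d = 23; heap: [0-12 ALLOC][13-22 ALLOC][23-33 ALLOC][34-44 FREE]
Op 7: free(c) -> (freed c); heap: [0-12 ALLOC][13-22 FREE][23-33 ALLOC][34-44 FREE]
Op 8: e = malloc(14) -> e = NULL; heap: [0-12 ALLOC][13-22 FREE][23-33 ALLOC][34-44 FREE]
Free blocks: [10 11] total_free=21 largest=11 -> 100*(21-11)/21 = 1000/21 ≈ 47.619 -> rounds to 48

Answer: 48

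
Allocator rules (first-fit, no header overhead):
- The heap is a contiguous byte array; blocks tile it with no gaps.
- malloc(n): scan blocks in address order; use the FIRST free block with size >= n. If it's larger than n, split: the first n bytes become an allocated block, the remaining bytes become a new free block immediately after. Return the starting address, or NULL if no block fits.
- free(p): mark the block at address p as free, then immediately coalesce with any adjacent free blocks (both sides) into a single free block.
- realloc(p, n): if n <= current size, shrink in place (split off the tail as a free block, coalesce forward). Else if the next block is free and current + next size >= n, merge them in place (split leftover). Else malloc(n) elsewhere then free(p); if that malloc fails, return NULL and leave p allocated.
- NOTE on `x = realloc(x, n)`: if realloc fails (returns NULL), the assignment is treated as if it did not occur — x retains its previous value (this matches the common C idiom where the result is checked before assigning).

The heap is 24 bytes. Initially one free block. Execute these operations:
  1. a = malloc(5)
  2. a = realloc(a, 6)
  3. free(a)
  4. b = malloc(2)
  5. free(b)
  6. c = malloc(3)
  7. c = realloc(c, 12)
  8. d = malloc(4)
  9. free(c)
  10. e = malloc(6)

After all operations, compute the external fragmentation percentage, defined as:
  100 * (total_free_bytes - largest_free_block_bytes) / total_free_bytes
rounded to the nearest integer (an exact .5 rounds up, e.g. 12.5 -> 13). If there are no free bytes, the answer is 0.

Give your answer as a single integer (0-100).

Answer: 43

Derivation:
Op 1: a = malloc(5) -> a = 0; heap: [0-4 ALLOC][5-23 FREE]
Op 2: a = realloc(a, 6) -> a = 0; heap: [0-5 ALLOC][6-23 FREE]
Op 3: free(a) -> (freed a); heap: [0-23 FREE]
Op 4: b = malloc(2) -> b = 0; heap: [0-1 ALLOC][2-23 FREE]
Op 5: free(b) -> (freed b); heap: [0-23 FREE]
Op 6: c = malloc(3) -> c = 0; heap: [0-2 ALLOC][3-23 FREE]
Op 7: c = realloc(c, 12) -> c = 0; heap: [0-11 ALLOC][12-23 FREE]
Op 8: d = malloc(4) -> d = 12; heap: [0-11 ALLOC][12-15 ALLOC][16-23 FREE]
Op 9: free(c) -> (freed c); heap: [0-11 FREE][12-15 ALLOC][16-23 FREE]
Op 10: e = malloc(6) -> e = 0; heap: [0-5 ALLOC][6-11 FREE][12-15 ALLOC][16-23 FREE]
Free blocks: [6 8] total_free=14 largest=8 -> 100*(14-8)/14 = 600/14 ≈ 42.857 -> rounds to 43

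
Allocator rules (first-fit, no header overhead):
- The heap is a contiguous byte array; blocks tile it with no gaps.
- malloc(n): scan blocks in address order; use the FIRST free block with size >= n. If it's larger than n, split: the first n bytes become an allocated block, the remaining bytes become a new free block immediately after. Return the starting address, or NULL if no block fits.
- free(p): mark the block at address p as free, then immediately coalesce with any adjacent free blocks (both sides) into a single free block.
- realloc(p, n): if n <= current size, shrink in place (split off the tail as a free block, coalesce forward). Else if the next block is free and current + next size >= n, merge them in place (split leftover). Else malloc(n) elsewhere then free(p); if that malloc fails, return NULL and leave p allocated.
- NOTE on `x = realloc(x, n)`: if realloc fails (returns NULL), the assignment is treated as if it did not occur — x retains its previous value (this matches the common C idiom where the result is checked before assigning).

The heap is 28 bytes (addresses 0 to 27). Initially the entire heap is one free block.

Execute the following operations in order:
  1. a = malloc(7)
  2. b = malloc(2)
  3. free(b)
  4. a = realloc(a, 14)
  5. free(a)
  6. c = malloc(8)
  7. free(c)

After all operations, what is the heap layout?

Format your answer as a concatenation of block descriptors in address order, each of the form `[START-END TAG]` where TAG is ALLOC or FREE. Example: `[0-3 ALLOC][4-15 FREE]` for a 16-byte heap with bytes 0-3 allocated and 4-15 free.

Op 1: a = malloc(7) -> a = 0; heap: [0-6 ALLOC][7-27 FREE]
Op 2: b = malloc(2) -> b = 7; heap: [0-6 ALLOC][7-8 ALLOC][9-27 FREE]
Op 3: free(b) -> (freed b); heap: [0-6 ALLOC][7-27 FREE]
Op 4: a = realloc(a, 14) -> a = 0; heap: [0-13 ALLOC][14-27 FREE]
Op 5: free(a) -> (freed a); heap: [0-27 FREE]
Op 6: c = malloc(8) -> c = 0; heap: [0-7 ALLOC][8-27 FREE]
Op 7: free(c) -> (freed c); heap: [0-27 FREE]

Answer: [0-27 FREE]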